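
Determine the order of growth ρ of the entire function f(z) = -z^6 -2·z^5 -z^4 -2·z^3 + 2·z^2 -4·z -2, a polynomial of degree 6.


|f(z)| ≤ Σ|c_k|·r^k = O(r^6) as r → ∞. Polynomial growth is O(e^{r^ε}) for every ε > 0 (since r^6/e^{r^ε} → 0), so ρ ≤ ε for all ε > 0, i.e. ρ = 0. Every nonconstant polynomial has order 0.
Therefore ρ = 0.

Order ρ = 0.


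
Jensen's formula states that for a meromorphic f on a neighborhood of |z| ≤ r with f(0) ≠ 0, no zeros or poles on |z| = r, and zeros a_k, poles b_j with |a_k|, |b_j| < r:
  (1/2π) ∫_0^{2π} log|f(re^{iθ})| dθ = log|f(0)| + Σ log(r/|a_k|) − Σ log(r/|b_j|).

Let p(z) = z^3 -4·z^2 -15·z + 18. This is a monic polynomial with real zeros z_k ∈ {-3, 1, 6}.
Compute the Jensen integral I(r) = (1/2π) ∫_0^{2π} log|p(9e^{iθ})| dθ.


Zeros: -3, 1, 6; r = 9.
Inside |z| < r: -3, 1, 6. Outside (|z| ≥ r): ∅.
p(0) = 18, so log|p(0)| = log(18) = 2.8904.
Apply Jensen: I(r) = log|p(0)| + Σ_k log(r/|z_k|), summed over zeros inside |z| < r.
  log(r/|z_k|) for z_k = -3: log(9/3) = 1.0986
  log(r/|z_k|) for z_k = 1: log(9/1) = 2.1972
  log(r/|z_k|) for z_k = 6: log(9/6) = 0.4055
Sum over inside zeros: 3.7013.
I(r) = log|p(0)| + (inside sum) = 2.8904 + 3.7013 = 6.5917.
Closed form (all zeros inside, monic): I(r) = n·log(r) = 3·log(9) = 6.5917. ✓

I(r) ≈ 6.5917.


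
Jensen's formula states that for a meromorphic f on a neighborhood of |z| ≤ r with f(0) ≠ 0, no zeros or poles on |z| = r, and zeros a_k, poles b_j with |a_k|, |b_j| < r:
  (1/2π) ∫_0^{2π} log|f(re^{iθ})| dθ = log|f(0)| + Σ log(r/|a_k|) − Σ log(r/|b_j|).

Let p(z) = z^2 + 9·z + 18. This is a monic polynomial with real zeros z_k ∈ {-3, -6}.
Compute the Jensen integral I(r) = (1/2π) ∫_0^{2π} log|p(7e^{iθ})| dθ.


Zeros: -6, -3; r = 7.
Inside |z| < r: -6, -3. Outside (|z| ≥ r): ∅.
p(0) = 18, so log|p(0)| = log(18) = 2.8904.
Apply Jensen: I(r) = log|p(0)| + Σ_k log(r/|z_k|), summed over zeros inside |z| < r.
  log(r/|z_k|) for z_k = -3: log(7/3) = 0.8473
  log(r/|z_k|) for z_k = -6: log(7/6) = 0.1542
Sum over inside zeros: 1.0014.
I(r) = log|p(0)| + (inside sum) = 2.8904 + 1.0014 = 3.8918.
Closed form (all zeros inside, monic): I(r) = n·log(r) = 2·log(7) = 3.8918. ✓

I(r) ≈ 3.8918.


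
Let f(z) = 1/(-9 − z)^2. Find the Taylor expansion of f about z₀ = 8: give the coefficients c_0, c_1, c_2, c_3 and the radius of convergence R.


Let w = z − z₀, so z = z₀ + w.
Then -9 − z = -9 − (z₀ + w) = (-9 − z₀) − w = -17 − w.
f(z) = 1/(-17 − w)^2 = (1/(-17)^2) · (1 − w/(-17))^{−2}.
By the binomial series (1−u)^{−2} = Σ_{n≥0} C(n+1, 1) u^n for |u|<1, with u = w/(-17):
  c_n = C(n+1, 1) / (-17)^(n+2).
  c_0 = 1/(-17)^2 = 1/289.
  c_1 = 2/(-17)^3 = -2/4913.
  c_2 = 3/(-17)^4 = 3/83521.
  c_3 = 4/(-17)^5 = -4/1419857.
The series is valid for |w/d| < 1, i.e. |z − z₀| < |d|.
Radius of convergence: R = |-9 − z₀| = |-17| = 17 (distance from z₀ to the singularity z = -9).

c_0 = 1/289, c_1 = -2/4913, c_2 = 3/83521, c_3 = -4/1419857; R = 17.


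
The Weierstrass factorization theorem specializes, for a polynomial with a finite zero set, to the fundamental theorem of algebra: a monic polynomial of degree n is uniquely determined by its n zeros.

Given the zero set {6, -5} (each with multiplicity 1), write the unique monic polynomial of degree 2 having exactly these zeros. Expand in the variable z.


The polynomial is p(z) = ∏_{α ∈ S} (z − α), where S = {6, -5}.
Expanding the product yields: p(z) = z^2 -z -30.
The resulting polynomial has degree 2 and real coefficients as required.

p(z) = z^2 -z -30.


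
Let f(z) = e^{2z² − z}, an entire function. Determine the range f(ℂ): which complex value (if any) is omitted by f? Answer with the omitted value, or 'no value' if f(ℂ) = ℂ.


Little Picard bounds the complement of f(ℂ) to at most one point.
The exponent g(z) = 2z² − z is a nonconstant polynomial, hence surjective onto ℂ. So e^{g(z)} takes every value in {e^w : w ∈ ℂ} = ℂ ∖ {0}. Adding 0 shifts the range to ℂ ∖ {0}. f omits exactly 0.

Omitted value: 0.


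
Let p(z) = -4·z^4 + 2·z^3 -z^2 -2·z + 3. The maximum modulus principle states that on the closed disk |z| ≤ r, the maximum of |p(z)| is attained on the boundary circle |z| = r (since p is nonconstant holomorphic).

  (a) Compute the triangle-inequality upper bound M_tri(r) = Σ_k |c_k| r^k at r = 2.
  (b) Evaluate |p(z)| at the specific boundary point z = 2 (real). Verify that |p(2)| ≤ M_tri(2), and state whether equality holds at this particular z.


Coefficients: c_0 = 3, c_1 = -2, c_2 = -1, c_3 = 2, c_4 = -4. Radius r = 2.
Part (a). Triangle bound: M_tri(r) = Σ_k |c_k| r^k
  = |3|·2^0 + |-2|·2^1 + |-1|·2^2 + |2|·2^3 + |-4|·2^4
  = 3 + 4 + 4 + 16 + 64 = 91.
This bounds M(r) := max_{|z|=r} |p(z)| from above; equality holds iff all terms c_k z^k can be made to align in phase at a single z on |z|=r.
Part (b). At z = 2 (real, on the circle |z| = r):
  p(2) = (3)·2^0 + (-2)·2^1 + (-1)·2^2 + (2)·2^3 + (-4)·2^4 = -53.
  |p(2)| = 53.
Check: |p(2)| = 53 ≤ 91 = M_tri(2). ✓ Equality does not hold at z = 2 (the coefficients have mixed signs, so the terms do not all align in phase there).

M_tri(2) = 91; |p(2)| = 53; equality at z=2: no.


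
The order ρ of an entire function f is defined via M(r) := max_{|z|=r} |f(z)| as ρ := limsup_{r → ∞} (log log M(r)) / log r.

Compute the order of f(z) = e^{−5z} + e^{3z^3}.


Each summand is entire of order 1 and 3 respectively (as in the single-exponential case). The order of a sum is at most the max of the orders, so ρ ≤ 3. For the lower bound: on |z|=r choose arg z so that 3z^3 is real positive; then |e^{3z^3}| = e^{3r^3} while |e^{-5z}| ≤ e^{5r^1} = o(e^{3r^3}). So |f| ≥ e^{3r^3}(1 − o(1)) and ρ ≥ 3. Hence ρ = max(1, 3) = 3.
Therefore ρ = 3.

Order ρ = 3.


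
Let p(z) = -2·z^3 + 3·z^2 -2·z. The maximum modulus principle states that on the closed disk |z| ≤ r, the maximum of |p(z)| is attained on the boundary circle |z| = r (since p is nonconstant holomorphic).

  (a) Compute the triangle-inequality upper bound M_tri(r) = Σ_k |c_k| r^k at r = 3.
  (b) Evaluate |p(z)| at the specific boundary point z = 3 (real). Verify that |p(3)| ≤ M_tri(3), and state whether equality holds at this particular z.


Coefficients: c_0 = 0, c_1 = -2, c_2 = 3, c_3 = -2. Radius r = 3.
Part (a). Triangle bound: M_tri(r) = Σ_k |c_k| r^k
  = |0|·3^0 + |-2|·3^1 + |3|·3^2 + |-2|·3^3
  = 0 + 6 + 27 + 54 = 87.
This bounds M(r) := max_{|z|=r} |p(z)| from above; equality holds iff all terms c_k z^k can be made to align in phase at a single z on |z|=r.
Part (b). At z = 3 (real, on the circle |z| = r):
  p(3) = (0)·3^0 + (-2)·3^1 + (3)·3^2 + (-2)·3^3 = -33.
  |p(3)| = 33.
Check: |p(3)| = 33 ≤ 87 = M_tri(3). ✓ Equality does not hold at z = 3 (the coefficients have mixed signs, so the terms do not all align in phase there).

M_tri(3) = 87; |p(3)| = 33; equality at z=3: no.


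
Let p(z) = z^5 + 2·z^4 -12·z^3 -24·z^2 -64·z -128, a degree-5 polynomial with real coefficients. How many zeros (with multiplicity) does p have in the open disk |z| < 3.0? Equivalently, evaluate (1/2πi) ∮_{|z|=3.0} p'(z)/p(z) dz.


The zeros of p are: (0 + 2i), (0 - 2i), -4, 4, -2.
Their magnitudes are: 2, 2, 4, 4, 2.
Zeros with |z| < R = 3.0: (0 + 2i), (0 - 2i), -2.
Count = 3.
By the argument principle, (1/2πi) ∮_{|z|=R} p'(z)/p(z) dz equals exactly this count.

Number of zeros inside |z| < 3.0: 3.


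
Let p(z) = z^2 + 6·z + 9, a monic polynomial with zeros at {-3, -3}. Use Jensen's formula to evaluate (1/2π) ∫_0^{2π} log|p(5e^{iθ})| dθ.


Zeros: -3, -3; r = 5.
Inside |z| < r: -3, -3. Outside (|z| ≥ r): ∅.
p(0) = 9, so log|p(0)| = log(9) = 2.1972.
Apply Jensen: I(r) = log|p(0)| + Σ_k log(r/|z_k|), summed over zeros inside |z| < r.
  log(r/|z_k|) for z_k = -3: log(5/3) = 0.5108
  log(r/|z_k|) for z_k = -3: log(5/3) = 0.5108
Sum over inside zeros: 1.0217.
I(r) = log|p(0)| + (inside sum) = 2.1972 + 1.0217 = 3.2189.
Closed form (all zeros inside, monic): I(r) = n·log(r) = 2·log(5) = 3.2189. ✓

I(r) ≈ 3.2189.


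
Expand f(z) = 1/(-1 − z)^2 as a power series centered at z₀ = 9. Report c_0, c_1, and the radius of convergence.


Let w = z − z₀, so z = z₀ + w.
Then -1 − z = -1 − (z₀ + w) = (-1 − z₀) − w = -10 − w.
f(z) = 1/(-10 − w)^2 = (1/(-10)^2) · (1 − w/(-10))^{−2}.
By the binomial series (1−u)^{−2} = Σ_{n≥0} C(n+1, 1) u^n for |u|<1, with u = w/(-10):
  c_n = C(n+1, 1) / (-10)^(n+2).
  c_0 = 1/(-10)^2 = 1/100.
  c_1 = 2/(-10)^3 = -1/500.
The series is valid for |w/d| < 1, i.e. |z − z₀| < |d|.
Radius of convergence: R = |-1 − z₀| = |-10| = 10 (distance from z₀ to the singularity z = -1).

c_0 = 1/100, c_1 = -1/500; R = 10.


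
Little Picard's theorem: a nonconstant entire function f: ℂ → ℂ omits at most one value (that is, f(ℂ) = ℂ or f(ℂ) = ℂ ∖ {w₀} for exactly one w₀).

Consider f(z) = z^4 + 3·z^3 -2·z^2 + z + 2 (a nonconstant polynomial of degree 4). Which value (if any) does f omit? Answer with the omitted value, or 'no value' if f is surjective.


Little Picard bounds the complement of f(ℂ) to at most one point.
For every w ∈ ℂ, the equation p(z) − w = 0 is a nonconstant polynomial in z and hence has at least one root by the fundamental theorem of algebra. So p is surjective onto ℂ, omitting no value.

Omitted value: no value.


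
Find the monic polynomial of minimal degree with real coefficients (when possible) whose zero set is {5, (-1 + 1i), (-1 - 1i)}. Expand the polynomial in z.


The polynomial is p(z) = ∏_{α ∈ S} (z − α), where S = {5, (-1 + 1i), (-1 - 1i)}.
Expanding the product yields: p(z) = z^3 -3·z^2 -8·z -10.
Note conjugate pairs combine to real quadratics: (z − (-1+1i))(z − (-1−1i)) = z² + 2z + 2.
The resulting polynomial has degree 3 and real coefficients as required.

p(z) = z^3 -3·z^2 -8·z -10.


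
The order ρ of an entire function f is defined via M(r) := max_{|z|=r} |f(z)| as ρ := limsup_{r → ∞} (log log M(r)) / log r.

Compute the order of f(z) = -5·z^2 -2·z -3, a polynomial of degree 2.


|f(z)| ≤ Σ|c_k|·r^k = O(r^2) as r → ∞. Polynomial growth is O(e^{r^ε}) for every ε > 0 (since r^2/e^{r^ε} → 0), so ρ ≤ ε for all ε > 0, i.e. ρ = 0. Every nonconstant polynomial has order 0.
Therefore ρ = 0.

Order ρ = 0.


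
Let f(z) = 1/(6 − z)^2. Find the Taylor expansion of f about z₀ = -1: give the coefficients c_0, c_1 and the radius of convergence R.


Let w = z − z₀, so z = z₀ + w.
Then 6 − z = 6 − (z₀ + w) = (6 − z₀) − w = 7 − w.
f(z) = 1/(7 − w)^2 = (1/(7)^2) · (1 − w/(7))^{−2}.
By the binomial series (1−u)^{−2} = Σ_{n≥0} C(n+1, 1) u^n for |u|<1, with u = w/(7):
  c_n = C(n+1, 1) / (7)^(n+2).
  c_0 = 1/(7)^2 = 1/49.
  c_1 = 2/(7)^3 = 2/343.
The series is valid for |w/d| < 1, i.e. |z − z₀| < |d|.
Radius of convergence: R = |6 − z₀| = |7| = 7 (distance from z₀ to the singularity z = 6).

c_0 = 1/49, c_1 = 2/343; R = 7.


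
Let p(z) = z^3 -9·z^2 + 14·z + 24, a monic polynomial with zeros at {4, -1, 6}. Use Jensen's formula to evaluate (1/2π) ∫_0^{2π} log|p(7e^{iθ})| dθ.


Zeros: -1, 4, 6; r = 7.
Inside |z| < r: -1, 4, 6. Outside (|z| ≥ r): ∅.
p(0) = 24, so log|p(0)| = log(24) = 3.1781.
Apply Jensen: I(r) = log|p(0)| + Σ_k log(r/|z_k|), summed over zeros inside |z| < r.
  log(r/|z_k|) for z_k = 4: log(7/4) = 0.5596
  log(r/|z_k|) for z_k = -1: log(7/1) = 1.9459
  log(r/|z_k|) for z_k = 6: log(7/6) = 0.1542
Sum over inside zeros: 2.6597.
I(r) = log|p(0)| + (inside sum) = 3.1781 + 2.6597 = 5.8377.
Closed form (all zeros inside, monic): I(r) = n·log(r) = 3·log(7) = 5.8377. ✓

I(r) ≈ 5.8377.


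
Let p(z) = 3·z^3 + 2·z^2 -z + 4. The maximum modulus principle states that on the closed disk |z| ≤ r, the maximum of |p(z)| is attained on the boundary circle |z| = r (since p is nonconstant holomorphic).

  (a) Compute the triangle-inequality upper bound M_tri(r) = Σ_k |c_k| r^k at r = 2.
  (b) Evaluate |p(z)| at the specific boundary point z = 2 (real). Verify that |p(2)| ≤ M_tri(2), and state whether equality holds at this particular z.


Coefficients: c_0 = 4, c_1 = -1, c_2 = 2, c_3 = 3. Radius r = 2.
Part (a). Triangle bound: M_tri(r) = Σ_k |c_k| r^k
  = |4|·2^0 + |-1|·2^1 + |2|·2^2 + |3|·2^3
  = 4 + 2 + 8 + 24 = 38.
This bounds M(r) := max_{|z|=r} |p(z)| from above; equality holds iff all terms c_k z^k can be made to align in phase at a single z on |z|=r.
Part (b). At z = 2 (real, on the circle |z| = r):
  p(2) = (4)·2^0 + (-1)·2^1 + (2)·2^2 + (3)·2^3 = 34.
  |p(2)| = 34.
Check: |p(2)| = 34 ≤ 38 = M_tri(2). ✓ Equality does not hold at z = 2 (the coefficients have mixed signs, so the terms do not all align in phase there).

M_tri(2) = 38; |p(2)| = 34; equality at z=2: no.


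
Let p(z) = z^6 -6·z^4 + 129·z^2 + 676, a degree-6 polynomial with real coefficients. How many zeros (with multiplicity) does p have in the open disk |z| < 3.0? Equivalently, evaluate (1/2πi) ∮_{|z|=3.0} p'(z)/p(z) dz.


The zeros of p are: (-3 + 2i), (-3 - 2i), (3 + 2i), (3 - 2i), (0 + 2i), (0 - 2i).
Their magnitudes are: 3.606, 3.606, 3.606, 3.606, 2, 2.
Zeros with |z| < R = 3.0: (0 + 2i), (0 - 2i).
Count = 2.
By the argument principle, (1/2πi) ∮_{|z|=R} p'(z)/p(z) dz equals exactly this count.

Number of zeros inside |z| < 3.0: 2.


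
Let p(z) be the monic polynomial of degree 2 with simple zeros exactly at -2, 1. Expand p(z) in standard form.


The polynomial is p(z) = ∏_{α ∈ S} (z − α), where S = {-2, 1}.
Expanding the product yields: p(z) = z^2 + z -2.
The resulting polynomial has degree 2 and real coefficients as required.

p(z) = z^2 + z -2.


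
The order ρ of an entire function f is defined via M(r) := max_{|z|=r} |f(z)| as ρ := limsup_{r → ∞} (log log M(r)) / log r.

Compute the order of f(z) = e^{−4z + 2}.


|e^{−4z + 2}| = e^{Re(-4·z) + 2} ≤ e^{4|z|^1 + 2} = e^{4r^1 + 2} on |z| = r, so ρ ≤ 1. Choosing z on |z|=r so that -4·z is real positive (always possible by picking arg z appropriately) gives |f(z)| = e^{4r^1 + 2}, matching the bound. The additive constant 2 does not affect log log M(r) ~ 1·log r. Hence ρ = 1.
Therefore ρ = 1.

Order ρ = 1.


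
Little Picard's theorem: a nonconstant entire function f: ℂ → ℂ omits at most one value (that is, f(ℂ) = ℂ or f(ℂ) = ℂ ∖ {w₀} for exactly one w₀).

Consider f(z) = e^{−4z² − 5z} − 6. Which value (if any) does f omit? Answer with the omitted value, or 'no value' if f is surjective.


Little Picard bounds the complement of f(ℂ) to at most one point.
The exponent g(z) = −4z² − 5z is a nonconstant polynomial, hence surjective onto ℂ. So e^{g(z)} takes every value in {e^w : w ∈ ℂ} = ℂ ∖ {0}. Adding -6 shifts the range to ℂ ∖ {-6}. f omits exactly -6.

Omitted value: -6.


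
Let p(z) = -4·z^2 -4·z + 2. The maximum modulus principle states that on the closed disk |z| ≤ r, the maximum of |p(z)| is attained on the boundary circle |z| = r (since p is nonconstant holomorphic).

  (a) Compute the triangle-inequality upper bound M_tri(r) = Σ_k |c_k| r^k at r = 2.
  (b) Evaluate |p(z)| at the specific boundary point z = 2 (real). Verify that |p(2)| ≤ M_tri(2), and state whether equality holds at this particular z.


Coefficients: c_0 = 2, c_1 = -4, c_2 = -4. Radius r = 2.
Part (a). Triangle bound: M_tri(r) = Σ_k |c_k| r^k
  = |2|·2^0 + |-4|·2^1 + |-4|·2^2
  = 2 + 8 + 16 = 26.
This bounds M(r) := max_{|z|=r} |p(z)| from above; equality holds iff all terms c_k z^k can be made to align in phase at a single z on |z|=r.
Part (b). At z = 2 (real, on the circle |z| = r):
  p(2) = (2)·2^0 + (-4)·2^1 + (-4)·2^2 = -22.
  |p(2)| = 22.
Check: |p(2)| = 22 ≤ 26 = M_tri(2). ✓ Equality does not hold at z = 2 (the coefficients have mixed signs, so the terms do not all align in phase there).

M_tri(2) = 26; |p(2)| = 22; equality at z=2: no.


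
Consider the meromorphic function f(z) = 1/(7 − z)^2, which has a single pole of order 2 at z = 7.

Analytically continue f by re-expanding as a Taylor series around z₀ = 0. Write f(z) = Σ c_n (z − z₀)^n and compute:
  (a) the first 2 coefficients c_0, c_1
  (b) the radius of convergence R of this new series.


Let w = z − z₀, so z = z₀ + w.
Then 7 − z = 7 − (z₀ + w) = (7 − z₀) − w = 7 − w.
f(z) = 1/(7 − w)^2 = (1/(7)^2) · (1 − w/(7))^{−2}.
By the binomial series (1−u)^{−2} = Σ_{n≥0} C(n+1, 1) u^n for |u|<1, with u = w/(7):
  c_n = C(n+1, 1) / (7)^(n+2).
  c_0 = 1/(7)^2 = 1/49.
  c_1 = 2/(7)^3 = 2/343.
The series is valid for |w/d| < 1, i.e. |z − z₀| < |d|.
Radius of convergence: R = |7 − z₀| = |7| = 7 (distance from z₀ to the singularity z = 7).

c_0 = 1/49, c_1 = 2/343; R = 7.


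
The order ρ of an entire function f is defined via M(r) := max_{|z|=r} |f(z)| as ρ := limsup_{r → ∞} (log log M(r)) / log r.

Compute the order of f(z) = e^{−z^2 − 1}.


|e^{−z^2 − 1}| = e^{Re(-1·z^2) + -1} ≤ e^{1|z|^2 + -1} = e^{1r^2 + -1} on |z| = r, so ρ ≤ 2. Choosing z on |z|=r so that -1·z^2 is real positive (always possible by picking arg z appropriately) gives |f(z)| = e^{1r^2 + -1}, matching the bound. The additive constant -1 does not affect log log M(r) ~ 2·log r. Hence ρ = 2.
Therefore ρ = 2.

Order ρ = 2.


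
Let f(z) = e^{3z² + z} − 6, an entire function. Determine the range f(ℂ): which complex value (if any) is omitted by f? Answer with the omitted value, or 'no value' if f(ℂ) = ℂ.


Little Picard bounds the complement of f(ℂ) to at most one point.
The exponent g(z) = 3z² + z is a nonconstant polynomial, hence surjective onto ℂ. So e^{g(z)} takes every value in {e^w : w ∈ ℂ} = ℂ ∖ {0}. Adding -6 shifts the range to ℂ ∖ {-6}. f omits exactly -6.

Omitted value: -6.


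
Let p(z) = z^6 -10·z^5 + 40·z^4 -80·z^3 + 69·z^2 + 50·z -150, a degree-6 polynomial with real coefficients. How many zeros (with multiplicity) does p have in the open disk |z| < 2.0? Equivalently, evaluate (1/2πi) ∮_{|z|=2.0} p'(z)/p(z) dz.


The zeros of p are: (1 + 2i), (1 - 2i), -1, (3 + 1i), (3 - 1i), 3.
Their magnitudes are: 2.236, 2.236, 1, 3.162, 3.162, 3.
Zeros with |z| < R = 2.0: -1.
Count = 1.
By the argument principle, (1/2πi) ∮_{|z|=R} p'(z)/p(z) dz equals exactly this count.

Number of zeros inside |z| < 2.0: 1.


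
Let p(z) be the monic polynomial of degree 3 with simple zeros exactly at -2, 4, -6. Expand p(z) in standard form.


The polynomial is p(z) = ∏_{α ∈ S} (z − α), where S = {-2, 4, -6}.
Expanding the product yields: p(z) = z^3 + 4·z^2 -20·z -48.
The resulting polynomial has degree 3 and real coefficients as required.

p(z) = z^3 + 4·z^2 -20·z -48.


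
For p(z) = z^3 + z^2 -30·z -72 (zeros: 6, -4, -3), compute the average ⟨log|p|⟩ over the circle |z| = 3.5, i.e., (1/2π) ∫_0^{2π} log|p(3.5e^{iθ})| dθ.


Zeros: -4, -3, 6; r = 3.5.
Inside |z| < r: -3. Outside (|z| ≥ r): -4, 6.
p(0) = -72, so log|p(0)| = log(72) = 4.2767.
Apply Jensen: I(r) = log|p(0)| + Σ_k log(r/|z_k|), summed over zeros inside |z| < r.
  log(r/|z_k|) for z_k = -3: log(3.5/3) = 0.1542
  Outside zeros (-4, 6) contribute nothing to the Jensen sum.
Sum over inside zeros: 0.1542.
I(r) = log|p(0)| + (inside sum) = 4.2767 + 0.1542 = 4.4308.
Note: since some zeros are outside |z| ≤ r, the simplified n·log(r) form does NOT apply — only the inside zeros contribute.

I(r) ≈ 4.4308.


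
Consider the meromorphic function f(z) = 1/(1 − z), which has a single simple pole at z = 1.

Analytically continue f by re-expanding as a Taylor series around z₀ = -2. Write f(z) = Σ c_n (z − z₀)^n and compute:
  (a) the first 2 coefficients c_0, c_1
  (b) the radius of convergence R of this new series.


Let w = z − z₀, so z = z₀ + w.
Then 1 − z = 1 − (z₀ + w) = (1 − z₀) − w = 3 − w.
f(z) = 1/(3 − w) = (1/(3)) · 1/(1 − w/(3)) = Σ_{n≥0} w^n / (3)^(n+1).
So c_n = 1/(3)^(n+1):
  c_0 = 1/(3)^1 = 1/3.
  c_1 = 1/(3)^2 = 1/9.
The series is valid for |w/d| < 1, i.e. |z − z₀| < |d|.
Radius of convergence: R = |1 − z₀| = |3| = 3 (distance from z₀ to the singularity z = 1).

c_0 = 1/3, c_1 = 1/9; R = 3.


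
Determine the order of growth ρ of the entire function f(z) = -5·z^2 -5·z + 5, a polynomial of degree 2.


|f(z)| ≤ Σ|c_k|·r^k = O(r^2) as r → ∞. Polynomial growth is O(e^{r^ε}) for every ε > 0 (since r^2/e^{r^ε} → 0), so ρ ≤ ε for all ε > 0, i.e. ρ = 0. Every nonconstant polynomial has order 0.
Therefore ρ = 0.

Order ρ = 0.


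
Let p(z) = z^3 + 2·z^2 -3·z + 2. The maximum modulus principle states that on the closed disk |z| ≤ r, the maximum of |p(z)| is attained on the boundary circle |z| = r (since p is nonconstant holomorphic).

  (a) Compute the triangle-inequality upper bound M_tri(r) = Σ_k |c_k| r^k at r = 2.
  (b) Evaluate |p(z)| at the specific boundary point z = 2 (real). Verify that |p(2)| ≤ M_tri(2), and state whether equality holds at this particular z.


Coefficients: c_0 = 2, c_1 = -3, c_2 = 2, c_3 = 1. Radius r = 2.
Part (a). Triangle bound: M_tri(r) = Σ_k |c_k| r^k
  = |2|·2^0 + |-3|·2^1 + |2|·2^2 + |1|·2^3
  = 2 + 6 + 8 + 8 = 24.
This bounds M(r) := max_{|z|=r} |p(z)| from above; equality holds iff all terms c_k z^k can be made to align in phase at a single z on |z|=r.
Part (b). At z = 2 (real, on the circle |z| = r):
  p(2) = (2)·2^0 + (-3)·2^1 + (2)·2^2 + (1)·2^3 = 12.
  |p(2)| = 12.
Check: |p(2)| = 12 ≤ 24 = M_tri(2). ✓ Equality does not hold at z = 2 (the coefficients have mixed signs, so the terms do not all align in phase there).

M_tri(2) = 24; |p(2)| = 12; equality at z=2: no.


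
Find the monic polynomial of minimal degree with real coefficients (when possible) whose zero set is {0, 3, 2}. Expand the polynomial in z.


The polynomial is p(z) = ∏_{α ∈ S} (z − α), where S = {0, 3, 2}.
Expanding the product yields: p(z) = z^3 -5·z^2 + 6·z.
The resulting polynomial has degree 3 and real coefficients as required.

p(z) = z^3 -5·z^2 + 6·z.


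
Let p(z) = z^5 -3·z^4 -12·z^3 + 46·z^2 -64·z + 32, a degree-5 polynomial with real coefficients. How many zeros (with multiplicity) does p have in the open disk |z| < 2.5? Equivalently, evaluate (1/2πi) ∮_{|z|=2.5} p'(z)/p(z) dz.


The zeros of p are: 4, -4, (1 + 1i), (1 - 1i), 1.
Their magnitudes are: 4, 4, 1.414, 1.414, 1.
Zeros with |z| < R = 2.5: (1 + 1i), (1 - 1i), 1.
Count = 3.
By the argument principle, (1/2πi) ∮_{|z|=R} p'(z)/p(z) dz equals exactly this count.

Number of zeros inside |z| < 2.5: 3.


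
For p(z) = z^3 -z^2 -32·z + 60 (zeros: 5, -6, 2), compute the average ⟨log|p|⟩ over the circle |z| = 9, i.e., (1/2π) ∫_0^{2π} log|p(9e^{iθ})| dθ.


Zeros: -6, 2, 5; r = 9.
Inside |z| < r: -6, 2, 5. Outside (|z| ≥ r): ∅.
p(0) = 60, so log|p(0)| = log(60) = 4.0943.
Apply Jensen: I(r) = log|p(0)| + Σ_k log(r/|z_k|), summed over zeros inside |z| < r.
  log(r/|z_k|) for z_k = 5: log(9/5) = 0.5878
  log(r/|z_k|) for z_k = -6: log(9/6) = 0.4055
  log(r/|z_k|) for z_k = 2: log(9/2) = 1.5041
Sum over inside zeros: 2.4973.
I(r) = log|p(0)| + (inside sum) = 4.0943 + 2.4973 = 6.5917.
Closed form (all zeros inside, monic): I(r) = n·log(r) = 3·log(9) = 6.5917. ✓

I(r) ≈ 6.5917.


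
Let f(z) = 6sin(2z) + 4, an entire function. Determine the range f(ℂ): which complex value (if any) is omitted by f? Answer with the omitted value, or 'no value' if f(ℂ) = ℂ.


Little Picard bounds the complement of f(ℂ) to at most one point.
sin is entire and surjective onto ℂ: for every w ∈ ℂ, sin(ζ) = w has a solution ζ ∈ ℂ (e.g., via the complex inverse arcsin). With ζ = 2z this gives z = ζ/(2). Then 6·sin(2z) takes every value in 6·ℂ = ℂ, and adding 4 is a bijection of ℂ. So f is surjective and omits no value. (Note: only on the real line is sin bounded by [−1, 1].)

Omitted value: no value.


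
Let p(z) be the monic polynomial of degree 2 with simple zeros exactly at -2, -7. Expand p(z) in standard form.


The polynomial is p(z) = ∏_{α ∈ S} (z − α), where S = {-2, -7}.
Expanding the product yields: p(z) = z^2 + 9·z + 14.
The resulting polynomial has degree 2 and real coefficients as required.

p(z) = z^2 + 9·z + 14.


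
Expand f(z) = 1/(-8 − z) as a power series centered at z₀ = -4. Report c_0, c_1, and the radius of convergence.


Let w = z − z₀, so z = z₀ + w.
Then -8 − z = -8 − (z₀ + w) = (-8 − z₀) − w = -4 − w.
f(z) = 1/(-4 − w) = (1/(-4)) · 1/(1 − w/(-4)) = Σ_{n≥0} w^n / (-4)^(n+1).
So c_n = 1/(-4)^(n+1):
  c_0 = 1/(-4)^1 = -1/4.
  c_1 = 1/(-4)^2 = 1/16.
The series is valid for |w/d| < 1, i.e. |z − z₀| < |d|.
Radius of convergence: R = |-8 − z₀| = |-4| = 4 (distance from z₀ to the singularity z = -8).

c_0 = -1/4, c_1 = 1/16; R = 4.


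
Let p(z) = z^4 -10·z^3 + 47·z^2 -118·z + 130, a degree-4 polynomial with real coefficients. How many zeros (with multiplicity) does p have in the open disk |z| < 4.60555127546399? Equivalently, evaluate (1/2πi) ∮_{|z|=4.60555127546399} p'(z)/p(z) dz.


The zeros of p are: (2 + 3i), (2 - 3i), (3 + 1i), (3 - 1i).
Their magnitudes are: 3.606, 3.606, 3.162, 3.162.
Zeros with |z| < R = 4.60555127546399: (2 + 3i), (2 - 3i), (3 + 1i), (3 - 1i).
Count = 4.
By the argument principle, (1/2πi) ∮_{|z|=R} p'(z)/p(z) dz equals exactly this count.

Number of zeros inside |z| < 4.60555127546399: 4.


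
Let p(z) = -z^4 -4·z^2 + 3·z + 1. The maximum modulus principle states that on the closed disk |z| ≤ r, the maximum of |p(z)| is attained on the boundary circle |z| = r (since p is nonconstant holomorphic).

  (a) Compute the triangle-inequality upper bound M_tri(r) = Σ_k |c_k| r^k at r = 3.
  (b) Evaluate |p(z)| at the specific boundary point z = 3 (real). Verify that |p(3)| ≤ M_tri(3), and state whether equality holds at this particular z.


Coefficients: c_0 = 1, c_1 = 3, c_2 = -4, c_3 = 0, c_4 = -1. Radius r = 3.
Part (a). Triangle bound: M_tri(r) = Σ_k |c_k| r^k
  = |1|·3^0 + |3|·3^1 + |-4|·3^2 + |0|·3^3 + |-1|·3^4
  = 1 + 9 + 36 + 0 + 81 = 127.
This bounds M(r) := max_{|z|=r} |p(z)| from above; equality holds iff all terms c_k z^k can be made to align in phase at a single z on |z|=r.
Part (b). At z = 3 (real, on the circle |z| = r):
  p(3) = (1)·3^0 + (3)·3^1 + (-4)·3^2 + (0)·3^3 + (-1)·3^4 = -107.
  |p(3)| = 107.
Check: |p(3)| = 107 ≤ 127 = M_tri(3). ✓ Equality does not hold at z = 3 (the coefficients have mixed signs, so the terms do not all align in phase there).

M_tri(3) = 127; |p(3)| = 107; equality at z=3: no.


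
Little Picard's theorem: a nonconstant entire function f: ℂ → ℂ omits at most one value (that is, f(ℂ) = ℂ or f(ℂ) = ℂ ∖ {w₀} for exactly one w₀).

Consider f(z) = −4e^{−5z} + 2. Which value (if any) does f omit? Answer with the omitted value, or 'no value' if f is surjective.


Little Picard bounds the complement of f(ℂ) to at most one point.
e^{−5z} is never zero on ℂ, so -4·e^{−5z} takes every value in ℂ ∖ {0}. Adding 2 shifts the range to ℂ ∖ {2}. Thus f omits exactly the value 2.

Omitted value: 2.


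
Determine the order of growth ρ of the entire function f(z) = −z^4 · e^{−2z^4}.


M(r) = max_{|z|=r} |-1|·|z|^4·|e^{−2z^4}| = 1·r^4 · e^{2r^4} (the factors attain their maxima compatibly on |z|=r). Then log M(r) = log 1 + 4·log r + 2r^4, dominated by the last term, so log log M(r) ~ 4·log r. The polynomial factor -1z^4 contributes only a log r term and does not affect the order. ρ = 4.
Therefore ρ = 4.

Order ρ = 4.


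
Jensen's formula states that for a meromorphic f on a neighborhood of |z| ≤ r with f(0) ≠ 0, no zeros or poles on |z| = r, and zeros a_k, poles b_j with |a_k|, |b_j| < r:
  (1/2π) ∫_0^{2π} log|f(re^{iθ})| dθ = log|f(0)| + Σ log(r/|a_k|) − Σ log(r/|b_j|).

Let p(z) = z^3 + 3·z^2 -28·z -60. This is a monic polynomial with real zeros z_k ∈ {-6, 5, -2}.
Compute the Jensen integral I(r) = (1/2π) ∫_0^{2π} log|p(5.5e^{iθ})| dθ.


Zeros: -6, -2, 5; r = 5.5.
Inside |z| < r: -2, 5. Outside (|z| ≥ r): -6.
p(0) = -60, so log|p(0)| = log(60) = 4.0943.
Apply Jensen: I(r) = log|p(0)| + Σ_k log(r/|z_k|), summed over zeros inside |z| < r.
  log(r/|z_k|) for z_k = 5: log(5.5/5) = 0.0953
  log(r/|z_k|) for z_k = -2: log(5.5/2) = 1.0116
  Outside zeros (-6) contribute nothing to the Jensen sum.
Sum over inside zeros: 1.1069.
I(r) = log|p(0)| + (inside sum) = 4.0943 + 1.1069 = 5.2013.
Note: since some zeros are outside |z| ≤ r, the simplified n·log(r) form does NOT apply — only the inside zeros contribute.

I(r) ≈ 5.2013.


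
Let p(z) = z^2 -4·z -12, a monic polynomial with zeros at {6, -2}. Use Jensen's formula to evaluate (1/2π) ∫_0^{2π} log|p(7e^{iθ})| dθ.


Zeros: -2, 6; r = 7.
Inside |z| < r: -2, 6. Outside (|z| ≥ r): ∅.
p(0) = -12, so log|p(0)| = log(12) = 2.4849.
Apply Jensen: I(r) = log|p(0)| + Σ_k log(r/|z_k|), summed over zeros inside |z| < r.
  log(r/|z_k|) for z_k = 6: log(7/6) = 0.1542
  log(r/|z_k|) for z_k = -2: log(7/2) = 1.2528
Sum over inside zeros: 1.4069.
I(r) = log|p(0)| + (inside sum) = 2.4849 + 1.4069 = 3.8918.
Closed form (all zeros inside, monic): I(r) = n·log(r) = 2·log(7) = 3.8918. ✓

I(r) ≈ 3.8918.


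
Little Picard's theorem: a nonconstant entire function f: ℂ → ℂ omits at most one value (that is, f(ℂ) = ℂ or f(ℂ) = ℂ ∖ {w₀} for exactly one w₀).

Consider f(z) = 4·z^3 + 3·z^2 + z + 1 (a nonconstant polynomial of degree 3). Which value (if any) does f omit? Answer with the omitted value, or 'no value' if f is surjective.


Little Picard bounds the complement of f(ℂ) to at most one point.
For every w ∈ ℂ, the equation p(z) − w = 0 is a nonconstant polynomial in z and hence has at least one root by the fundamental theorem of algebra. So p is surjective onto ℂ, omitting no value.

Omitted value: no value.


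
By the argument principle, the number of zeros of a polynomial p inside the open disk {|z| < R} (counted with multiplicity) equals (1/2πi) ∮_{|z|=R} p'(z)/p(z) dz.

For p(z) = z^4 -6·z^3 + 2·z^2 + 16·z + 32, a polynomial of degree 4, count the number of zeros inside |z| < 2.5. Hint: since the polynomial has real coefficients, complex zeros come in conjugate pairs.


The zeros of p are: 4, 4, (-1 + 1i), (-1 - 1i).
Their magnitudes are: 4, 4, 1.414, 1.414.
Zeros with |z| < R = 2.5: (-1 + 1i), (-1 - 1i).
Count = 2.
By the argument principle, (1/2πi) ∮_{|z|=R} p'(z)/p(z) dz equals exactly this count.

Number of zeros inside |z| < 2.5: 2.


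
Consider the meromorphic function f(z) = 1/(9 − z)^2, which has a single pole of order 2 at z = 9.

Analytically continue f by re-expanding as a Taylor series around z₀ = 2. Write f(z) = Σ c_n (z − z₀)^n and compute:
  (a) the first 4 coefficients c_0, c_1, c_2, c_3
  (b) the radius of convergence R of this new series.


Let w = z − z₀, so z = z₀ + w.
Then 9 − z = 9 − (z₀ + w) = (9 − z₀) − w = 7 − w.
f(z) = 1/(7 − w)^2 = (1/(7)^2) · (1 − w/(7))^{−2}.
By the binomial series (1−u)^{−2} = Σ_{n≥0} C(n+1, 1) u^n for |u|<1, with u = w/(7):
  c_n = C(n+1, 1) / (7)^(n+2).
  c_0 = 1/(7)^2 = 1/49.
  c_1 = 2/(7)^3 = 2/343.
  c_2 = 3/(7)^4 = 3/2401.
  c_3 = 4/(7)^5 = 4/16807.
The series is valid for |w/d| < 1, i.e. |z − z₀| < |d|.
Radius of convergence: R = |9 − z₀| = |7| = 7 (distance from z₀ to the singularity z = 9).

c_0 = 1/49, c_1 = 2/343, c_2 = 3/2401, c_3 = 4/16807; R = 7.


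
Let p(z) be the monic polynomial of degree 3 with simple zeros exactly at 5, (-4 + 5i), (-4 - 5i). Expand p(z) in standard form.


The polynomial is p(z) = ∏_{α ∈ S} (z − α), where S = {5, (-4 + 5i), (-4 - 5i)}.
Expanding the product yields: p(z) = z^3 + 3·z^2 + z -205.
Note conjugate pairs combine to real quadratics: (z − (-4+5i))(z − (-4−5i)) = z² + 8z + 41.
The resulting polynomial has degree 3 and real coefficients as required.

p(z) = z^3 + 3·z^2 + z -205.


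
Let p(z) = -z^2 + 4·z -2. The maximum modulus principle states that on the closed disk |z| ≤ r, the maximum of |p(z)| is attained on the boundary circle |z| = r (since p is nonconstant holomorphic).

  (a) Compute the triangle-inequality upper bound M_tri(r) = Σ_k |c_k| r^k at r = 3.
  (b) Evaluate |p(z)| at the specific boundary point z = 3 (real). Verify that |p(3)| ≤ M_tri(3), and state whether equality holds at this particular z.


Coefficients: c_0 = -2, c_1 = 4, c_2 = -1. Radius r = 3.
Part (a). Triangle bound: M_tri(r) = Σ_k |c_k| r^k
  = |-2|·3^0 + |4|·3^1 + |-1|·3^2
  = 2 + 12 + 9 = 23.
This bounds M(r) := max_{|z|=r} |p(z)| from above; equality holds iff all terms c_k z^k can be made to align in phase at a single z on |z|=r.
Part (b). At z = 3 (real, on the circle |z| = r):
  p(3) = (-2)·3^0 + (4)·3^1 + (-1)·3^2 = 1.
  |p(3)| = 1.
Check: |p(3)| = 1 ≤ 23 = M_tri(3). ✓ Equality does not hold at z = 3 (the coefficients have mixed signs, so the terms do not all align in phase there).

M_tri(3) = 23; |p(3)| = 1; equality at z=3: no.


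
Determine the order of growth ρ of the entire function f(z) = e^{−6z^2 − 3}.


|e^{−6z^2 − 3}| = e^{Re(-6·z^2) + -3} ≤ e^{6|z|^2 + -3} = e^{6r^2 + -3} on |z| = r, so ρ ≤ 2. Choosing z on |z|=r so that -6·z^2 is real positive (always possible by picking arg z appropriately) gives |f(z)| = e^{6r^2 + -3}, matching the bound. The additive constant -3 does not affect log log M(r) ~ 2·log r. Hence ρ = 2.
Therefore ρ = 2.

Order ρ = 2.


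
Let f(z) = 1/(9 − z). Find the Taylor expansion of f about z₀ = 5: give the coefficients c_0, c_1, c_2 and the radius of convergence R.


Let w = z − z₀, so z = z₀ + w.
Then 9 − z = 9 − (z₀ + w) = (9 − z₀) − w = 4 − w.
f(z) = 1/(4 − w) = (1/(4)) · 1/(1 − w/(4)) = Σ_{n≥0} w^n / (4)^(n+1).
So c_n = 1/(4)^(n+1):
  c_0 = 1/(4)^1 = 1/4.
  c_1 = 1/(4)^2 = 1/16.
  c_2 = 1/(4)^3 = 1/64.
The series is valid for |w/d| < 1, i.e. |z − z₀| < |d|.
Radius of convergence: R = |9 − z₀| = |4| = 4 (distance from z₀ to the singularity z = 9).

c_0 = 1/4, c_1 = 1/16, c_2 = 1/64; R = 4.


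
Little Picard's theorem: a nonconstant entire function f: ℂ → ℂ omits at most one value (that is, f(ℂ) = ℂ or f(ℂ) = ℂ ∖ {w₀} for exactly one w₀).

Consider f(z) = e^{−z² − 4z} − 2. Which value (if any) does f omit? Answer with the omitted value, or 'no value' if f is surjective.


Little Picard bounds the complement of f(ℂ) to at most one point.
The exponent g(z) = −z² − 4z is a nonconstant polynomial, hence surjective onto ℂ. So e^{g(z)} takes every value in {e^w : w ∈ ℂ} = ℂ ∖ {0}. Adding -2 shifts the range to ℂ ∖ {-2}. f omits exactly -2.

Omitted value: -2.


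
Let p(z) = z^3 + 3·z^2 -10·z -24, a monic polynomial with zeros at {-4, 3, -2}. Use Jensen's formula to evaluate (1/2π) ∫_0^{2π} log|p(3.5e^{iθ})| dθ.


Zeros: -4, -2, 3; r = 3.5.
Inside |z| < r: -2, 3. Outside (|z| ≥ r): -4.
p(0) = -24, so log|p(0)| = log(24) = 3.1781.
Apply Jensen: I(r) = log|p(0)| + Σ_k log(r/|z_k|), summed over zeros inside |z| < r.
  log(r/|z_k|) for z_k = 3: log(3.5/3) = 0.1542
  log(r/|z_k|) for z_k = -2: log(3.5/2) = 0.5596
  Outside zeros (-4) contribute nothing to the Jensen sum.
Sum over inside zeros: 0.7138.
I(r) = log|p(0)| + (inside sum) = 3.1781 + 0.7138 = 3.8918.
Note: since some zeros are outside |z| ≤ r, the simplified n·log(r) form does NOT apply — only the inside zeros contribute.

I(r) ≈ 3.8918.


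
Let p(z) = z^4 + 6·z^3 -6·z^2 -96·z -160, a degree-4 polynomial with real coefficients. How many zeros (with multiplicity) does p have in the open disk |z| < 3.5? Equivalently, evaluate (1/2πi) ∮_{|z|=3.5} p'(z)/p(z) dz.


The zeros of p are: -4, (-3 + 1i), (-3 - 1i), 4.
Their magnitudes are: 4, 3.162, 3.162, 4.
Zeros with |z| < R = 3.5: (-3 + 1i), (-3 - 1i).
Count = 2.
By the argument principle, (1/2πi) ∮_{|z|=R} p'(z)/p(z) dz equals exactly this count.

Number of zeros inside |z| < 3.5: 2.


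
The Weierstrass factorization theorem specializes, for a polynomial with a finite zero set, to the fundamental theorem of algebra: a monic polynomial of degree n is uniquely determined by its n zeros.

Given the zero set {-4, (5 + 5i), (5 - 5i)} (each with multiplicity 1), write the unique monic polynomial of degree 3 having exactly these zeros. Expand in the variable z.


The polynomial is p(z) = ∏_{α ∈ S} (z − α), where S = {-4, (5 + 5i), (5 - 5i)}.
Expanding the product yields: p(z) = z^3 -6·z^2 + 10·z + 200.
Note conjugate pairs combine to real quadratics: (z − (5+5i))(z − (5−5i)) = z² − 10z + 50.
The resulting polynomial has degree 3 and real coefficients as required.

p(z) = z^3 -6·z^2 + 10·z + 200.


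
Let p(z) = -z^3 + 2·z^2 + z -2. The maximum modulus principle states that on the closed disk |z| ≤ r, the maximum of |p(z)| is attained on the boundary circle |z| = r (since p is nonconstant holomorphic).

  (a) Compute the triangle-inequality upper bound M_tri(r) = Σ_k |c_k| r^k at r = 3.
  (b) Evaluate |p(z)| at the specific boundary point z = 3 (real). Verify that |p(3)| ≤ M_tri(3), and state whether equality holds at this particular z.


Coefficients: c_0 = -2, c_1 = 1, c_2 = 2, c_3 = -1. Radius r = 3.
Part (a). Triangle bound: M_tri(r) = Σ_k |c_k| r^k
  = |-2|·3^0 + |1|·3^1 + |2|·3^2 + |-1|·3^3
  = 2 + 3 + 18 + 27 = 50.
This bounds M(r) := max_{|z|=r} |p(z)| from above; equality holds iff all terms c_k z^k can be made to align in phase at a single z on |z|=r.
Part (b). At z = 3 (real, on the circle |z| = r):
  p(3) = (-2)·3^0 + (1)·3^1 + (2)·3^2 + (-1)·3^3 = -8.
  |p(3)| = 8.
Check: |p(3)| = 8 ≤ 50 = M_tri(3). ✓ Equality does not hold at z = 3 (the coefficients have mixed signs, so the terms do not all align in phase there).

M_tri(3) = 50; |p(3)| = 8; equality at z=3: no.


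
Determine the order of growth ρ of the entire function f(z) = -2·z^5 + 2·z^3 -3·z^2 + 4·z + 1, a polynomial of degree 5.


|f(z)| ≤ Σ|c_k|·r^k = O(r^5) as r → ∞. Polynomial growth is O(e^{r^ε}) for every ε > 0 (since r^5/e^{r^ε} → 0), so ρ ≤ ε for all ε > 0, i.e. ρ = 0. Every nonconstant polynomial has order 0.
Therefore ρ = 0.

Order ρ = 0.


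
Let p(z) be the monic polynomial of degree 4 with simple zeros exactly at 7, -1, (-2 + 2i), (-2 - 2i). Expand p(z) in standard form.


The polynomial is p(z) = ∏_{α ∈ S} (z − α), where S = {7, -1, (-2 + 2i), (-2 - 2i)}.
Expanding the product yields: p(z) = z^4 -2·z^3 -23·z^2 -76·z -56.
Note conjugate pairs combine to real quadratics: (z − (-2+2i))(z − (-2−2i)) = z² + 4z + 8.
The resulting polynomial has degree 4 and real coefficients as required.

p(z) = z^4 -2·z^3 -23·z^2 -76·z -56.


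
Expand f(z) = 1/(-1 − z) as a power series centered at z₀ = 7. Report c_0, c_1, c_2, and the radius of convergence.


Let w = z − z₀, so z = z₀ + w.
Then -1 − z = -1 − (z₀ + w) = (-1 − z₀) − w = -8 − w.
f(z) = 1/(-8 − w) = (1/(-8)) · 1/(1 − w/(-8)) = Σ_{n≥0} w^n / (-8)^(n+1).
So c_n = 1/(-8)^(n+1):
  c_0 = 1/(-8)^1 = -1/8.
  c_1 = 1/(-8)^2 = 1/64.
  c_2 = 1/(-8)^3 = -1/512.
The series is valid for |w/d| < 1, i.e. |z − z₀| < |d|.
Radius of convergence: R = |-1 − z₀| = |-8| = 8 (distance from z₀ to the singularity z = -1).

c_0 = -1/8, c_1 = 1/64, c_2 = -1/512; R = 8.


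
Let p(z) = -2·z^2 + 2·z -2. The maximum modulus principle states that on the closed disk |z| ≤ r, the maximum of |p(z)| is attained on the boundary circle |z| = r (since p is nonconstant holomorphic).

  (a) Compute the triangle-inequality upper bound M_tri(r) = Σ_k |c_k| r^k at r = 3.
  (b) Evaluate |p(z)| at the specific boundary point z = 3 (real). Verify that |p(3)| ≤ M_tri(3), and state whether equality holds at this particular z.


Coefficients: c_0 = -2, c_1 = 2, c_2 = -2. Radius r = 3.
Part (a). Triangle bound: M_tri(r) = Σ_k |c_k| r^k
  = |-2|·3^0 + |2|·3^1 + |-2|·3^2
  = 2 + 6 + 18 = 26.
This bounds M(r) := max_{|z|=r} |p(z)| from above; equality holds iff all terms c_k z^k can be made to align in phase at a single z on |z|=r.
Part (b). At z = 3 (real, on the circle |z| = r):
  p(3) = (-2)·3^0 + (2)·3^1 + (-2)·3^2 = -14.
  |p(3)| = 14.
Check: |p(3)| = 14 ≤ 26 = M_tri(3). ✓ Equality does not hold at z = 3 (the coefficients have mixed signs, so the terms do not all align in phase there).

M_tri(3) = 26; |p(3)| = 14; equality at z=3: no.
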